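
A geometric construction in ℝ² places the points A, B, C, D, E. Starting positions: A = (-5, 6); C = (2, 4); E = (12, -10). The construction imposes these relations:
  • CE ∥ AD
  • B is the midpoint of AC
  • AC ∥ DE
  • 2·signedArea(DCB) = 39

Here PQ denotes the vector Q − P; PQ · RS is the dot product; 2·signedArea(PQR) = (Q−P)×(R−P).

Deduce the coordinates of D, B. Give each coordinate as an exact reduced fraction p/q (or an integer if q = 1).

1. D_x = 5  [AC ∥ DE ∩ CE ∥ AD]
2. D_y = -8  [AC ∥ DE ∩ CE ∥ AD]
   → D = (5, -8)
3. B_x = -3/2  [B is the midpoint of AC]
4. B_y = 5  [B is the midpoint of AC]
   → B = (-3/2, 5)

B = (-3/2, 5)
D = (5, -8)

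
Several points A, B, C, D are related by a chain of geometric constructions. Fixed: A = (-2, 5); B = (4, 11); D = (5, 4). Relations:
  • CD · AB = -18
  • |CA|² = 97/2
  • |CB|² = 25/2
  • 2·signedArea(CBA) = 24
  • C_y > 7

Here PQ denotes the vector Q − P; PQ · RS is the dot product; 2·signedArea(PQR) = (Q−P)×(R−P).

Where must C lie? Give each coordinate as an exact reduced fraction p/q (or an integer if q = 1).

1. C_x = 9/2  [CD · AB = -18 ∩ 2·signedArea(CBA) = 24]
2. C_y = 15/2  [CD · AB = -18 ∩ 2·signedArea(CBA) = 24]
   → C = (9/2, 15/2)

C = (9/2, 15/2)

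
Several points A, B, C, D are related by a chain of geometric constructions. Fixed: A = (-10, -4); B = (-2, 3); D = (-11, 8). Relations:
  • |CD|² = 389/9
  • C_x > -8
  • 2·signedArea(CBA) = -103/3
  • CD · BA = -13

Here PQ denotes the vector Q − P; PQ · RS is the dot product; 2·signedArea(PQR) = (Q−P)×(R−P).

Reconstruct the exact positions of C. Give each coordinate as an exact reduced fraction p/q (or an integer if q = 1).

1. C_x = -23/3  [CD · BA = -13 ∩ 2·signedArea(CBA) = -103/3]
2. C_y = 7/3  [CD · BA = -13 ∩ 2·signedArea(CBA) = -103/3]
   → C = (-23/3, 7/3)

C = (-23/3, 7/3)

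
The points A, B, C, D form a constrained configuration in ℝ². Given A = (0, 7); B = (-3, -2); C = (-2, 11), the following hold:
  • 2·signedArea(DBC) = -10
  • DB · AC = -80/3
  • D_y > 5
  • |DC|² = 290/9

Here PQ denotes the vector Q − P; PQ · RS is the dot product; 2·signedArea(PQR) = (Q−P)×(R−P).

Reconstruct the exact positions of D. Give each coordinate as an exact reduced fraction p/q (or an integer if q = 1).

1. D_x = -5/3  [DB · AC = -80/3 ∩ 2·signedArea(DBC) = -10]
2. D_y = 16/3  [DB · AC = -80/3 ∩ 2·signedArea(DBC) = -10]
   → D = (-5/3, 16/3)

D = (-5/3, 16/3)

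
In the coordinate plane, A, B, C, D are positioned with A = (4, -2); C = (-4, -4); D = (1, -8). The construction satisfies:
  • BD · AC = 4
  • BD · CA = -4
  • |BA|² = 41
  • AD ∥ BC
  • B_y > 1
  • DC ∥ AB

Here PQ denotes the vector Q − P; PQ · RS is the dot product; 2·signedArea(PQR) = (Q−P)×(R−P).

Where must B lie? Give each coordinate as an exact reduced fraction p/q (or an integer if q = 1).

1. B_x = -1  [AD ∥ BC ∩ DC ∥ AB]
2. B_y = 2  [AD ∥ BC ∩ DC ∥ AB]
   → B = (-1, 2)

B = (-1, 2)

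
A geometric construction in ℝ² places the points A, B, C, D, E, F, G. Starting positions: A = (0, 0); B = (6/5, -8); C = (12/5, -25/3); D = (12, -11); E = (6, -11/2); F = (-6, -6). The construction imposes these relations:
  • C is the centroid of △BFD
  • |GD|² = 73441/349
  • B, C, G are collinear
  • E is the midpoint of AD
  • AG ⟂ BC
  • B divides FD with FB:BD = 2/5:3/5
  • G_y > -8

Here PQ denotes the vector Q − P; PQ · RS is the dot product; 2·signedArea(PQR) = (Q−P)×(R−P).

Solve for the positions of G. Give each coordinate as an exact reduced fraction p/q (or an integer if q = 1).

1. G_x = -690/349  [B, C, G are collinear ∩ AG ⟂ BC]
2. G_y = -2484/349  [B, C, G are collinear ∩ AG ⟂ BC]
   → G = (-690/349, -2484/349)

G = (-690/349, -2484/349)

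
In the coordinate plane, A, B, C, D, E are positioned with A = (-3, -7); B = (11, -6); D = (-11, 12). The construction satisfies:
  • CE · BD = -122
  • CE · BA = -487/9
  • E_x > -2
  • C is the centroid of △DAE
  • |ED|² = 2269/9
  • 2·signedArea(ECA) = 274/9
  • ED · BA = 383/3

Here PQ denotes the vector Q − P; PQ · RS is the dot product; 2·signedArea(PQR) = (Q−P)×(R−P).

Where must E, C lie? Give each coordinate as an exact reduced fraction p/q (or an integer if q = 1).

1. E_x = -1  [line 14·x + 1·y + 43/3 = 0 ∩ |ED|² = 2269/9]
2. E_y = -1/3  [line 14·x + 1·y + 43/3 = 0 ∩ |ED|² = 2269/9]
   → E = (-1, -1/3)
3. C_x = -5  [2·signedArea(ECA) = 274/9 ∩ C is the centroid of △DAE]
4. C_y = 14/9  [2·signedArea(ECA) = 274/9 ∩ C is the centroid of △DAE]
   → C = (-5, 14/9)

C = (-5, 14/9)
E = (-1, -1/3)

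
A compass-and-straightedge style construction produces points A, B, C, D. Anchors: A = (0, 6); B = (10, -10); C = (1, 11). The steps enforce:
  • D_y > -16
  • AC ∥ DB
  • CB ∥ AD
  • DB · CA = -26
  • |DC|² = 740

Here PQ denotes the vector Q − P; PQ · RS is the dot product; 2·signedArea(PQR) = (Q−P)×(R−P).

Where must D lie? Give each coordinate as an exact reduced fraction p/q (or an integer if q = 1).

D = (9, -15)

1. D_x = 9  [AC ∥ DB ∩ CB ∥ AD]
2. D_y = -15  [AC ∥ DB ∩ CB ∥ AD]
   → D = (9, -15)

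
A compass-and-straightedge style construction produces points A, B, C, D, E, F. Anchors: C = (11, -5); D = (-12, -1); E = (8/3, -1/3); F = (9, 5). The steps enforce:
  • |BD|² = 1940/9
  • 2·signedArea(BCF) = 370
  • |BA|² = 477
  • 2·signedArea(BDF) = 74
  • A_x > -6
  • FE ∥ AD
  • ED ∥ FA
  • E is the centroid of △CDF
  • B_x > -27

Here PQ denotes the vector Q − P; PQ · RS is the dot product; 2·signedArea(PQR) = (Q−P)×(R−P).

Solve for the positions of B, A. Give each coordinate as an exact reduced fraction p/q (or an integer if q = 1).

A = (-17/3, 13/3)
B = (-80/3, -5/3)

1. B_x = -80/3  [2·signedArea(BCF) = 370 ∩ 2·signedArea(BDF) = 74]
2. B_y = -5/3  [2·signedArea(BCF) = 370 ∩ 2·signedArea(BDF) = 74]
   → B = (-80/3, -5/3)
3. A_x = -17/3  [FE ∥ AD ∩ ED ∥ FA]
4. A_y = 13/3  [FE ∥ AD ∩ ED ∥ FA]
   → A = (-17/3, 13/3)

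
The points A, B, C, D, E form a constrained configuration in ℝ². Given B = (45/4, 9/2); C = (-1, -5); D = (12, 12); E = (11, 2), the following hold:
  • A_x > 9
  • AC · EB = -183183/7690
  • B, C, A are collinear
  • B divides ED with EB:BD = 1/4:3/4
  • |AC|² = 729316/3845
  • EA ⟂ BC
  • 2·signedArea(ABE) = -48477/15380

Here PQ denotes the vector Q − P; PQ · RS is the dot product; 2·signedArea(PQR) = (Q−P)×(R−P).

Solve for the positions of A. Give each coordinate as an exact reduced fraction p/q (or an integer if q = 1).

1. A_x = 38001/3845  [B, C, A are collinear ∩ EA ⟂ BC]
2. A_y = 13227/3845  [B, C, A are collinear ∩ EA ⟂ BC]
   → A = (38001/3845, 13227/3845)

A = (38001/3845, 13227/3845)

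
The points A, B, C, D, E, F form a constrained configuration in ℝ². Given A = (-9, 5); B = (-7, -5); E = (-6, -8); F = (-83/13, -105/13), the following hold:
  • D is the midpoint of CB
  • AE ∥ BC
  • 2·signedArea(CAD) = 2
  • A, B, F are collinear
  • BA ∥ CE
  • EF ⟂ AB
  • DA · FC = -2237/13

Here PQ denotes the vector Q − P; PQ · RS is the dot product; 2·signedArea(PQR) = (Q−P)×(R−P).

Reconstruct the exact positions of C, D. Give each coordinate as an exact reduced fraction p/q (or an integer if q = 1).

1. C_x = -4  [BA ∥ CE ∩ AE ∥ BC]
2. C_y = -18  [BA ∥ CE ∩ AE ∥ BC]
   → C = (-4, -18)
3. D_x = -11/2  [D is the midpoint of CB]
4. D_y = -23/2  [D is the midpoint of CB]
   → D = (-11/2, -23/2)

C = (-4, -18)
D = (-11/2, -23/2)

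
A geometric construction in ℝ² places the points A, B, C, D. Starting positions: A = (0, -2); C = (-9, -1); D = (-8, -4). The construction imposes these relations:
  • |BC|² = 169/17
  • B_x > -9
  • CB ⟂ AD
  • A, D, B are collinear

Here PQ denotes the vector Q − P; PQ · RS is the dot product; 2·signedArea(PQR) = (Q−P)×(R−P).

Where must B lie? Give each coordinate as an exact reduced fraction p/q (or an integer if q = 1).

1. B_x = -140/17  [A, D, B are collinear ∩ CB ⟂ AD]
2. B_y = -69/17  [A, D, B are collinear ∩ CB ⟂ AD]
   → B = (-140/17, -69/17)

B = (-140/17, -69/17)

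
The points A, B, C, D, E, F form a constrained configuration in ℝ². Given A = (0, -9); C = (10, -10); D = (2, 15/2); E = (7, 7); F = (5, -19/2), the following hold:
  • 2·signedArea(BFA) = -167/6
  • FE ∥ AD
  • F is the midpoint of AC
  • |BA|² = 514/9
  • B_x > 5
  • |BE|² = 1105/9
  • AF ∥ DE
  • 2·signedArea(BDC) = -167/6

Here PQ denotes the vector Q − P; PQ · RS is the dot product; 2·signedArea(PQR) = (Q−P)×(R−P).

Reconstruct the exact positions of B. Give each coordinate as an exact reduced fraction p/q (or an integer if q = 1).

B = (17/3, -4)

1. B_x = 17/3  [2·signedArea(BDC) = -167/6 ∩ 2·signedArea(BFA) = -167/6]
2. B_y = -4  [2·signedArea(BDC) = -167/6 ∩ 2·signedArea(BFA) = -167/6]
   → B = (17/3, -4)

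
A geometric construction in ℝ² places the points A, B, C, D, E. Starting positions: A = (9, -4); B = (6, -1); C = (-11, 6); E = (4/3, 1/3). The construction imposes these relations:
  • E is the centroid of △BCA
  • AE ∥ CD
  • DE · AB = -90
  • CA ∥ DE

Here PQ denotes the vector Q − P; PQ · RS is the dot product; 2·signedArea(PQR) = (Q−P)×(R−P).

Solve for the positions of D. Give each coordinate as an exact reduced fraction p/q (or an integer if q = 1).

D = (-56/3, 31/3)

1. D_x = -56/3  [CA ∥ DE ∩ AE ∥ CD]
2. D_y = 31/3  [CA ∥ DE ∩ AE ∥ CD]
   → D = (-56/3, 31/3)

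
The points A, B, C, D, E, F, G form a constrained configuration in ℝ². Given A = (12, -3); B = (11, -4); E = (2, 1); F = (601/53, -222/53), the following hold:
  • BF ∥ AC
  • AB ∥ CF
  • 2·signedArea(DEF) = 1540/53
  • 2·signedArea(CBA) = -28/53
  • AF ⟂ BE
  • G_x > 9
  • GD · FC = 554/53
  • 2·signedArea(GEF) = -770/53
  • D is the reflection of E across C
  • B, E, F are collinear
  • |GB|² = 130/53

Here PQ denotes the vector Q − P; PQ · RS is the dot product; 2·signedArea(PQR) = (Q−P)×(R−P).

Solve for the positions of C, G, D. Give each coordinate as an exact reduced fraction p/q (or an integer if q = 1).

C = (654/53, -169/53)
D = (1202/53, -391/53)
G = (512/53, -255/53)

1. C_x = 654/53  [AB ∥ CF ∩ BF ∥ AC]
2. C_y = -169/53  [AB ∥ CF ∩ BF ∥ AC]
   → C = (654/53, -169/53)
3. D_x = 1202/53  [D is the reflection of E across C]
4. D_y = -391/53  [D is the reflection of E across C]
   → D = (1202/53, -391/53)
5. G_x = 512/53  [2·signedArea(GEF) = -770/53 ∩ GD · FC = 554/53]
6. G_y = -255/53  [2·signedArea(GEF) = -770/53 ∩ GD · FC = 554/53]
   → G = (512/53, -255/53)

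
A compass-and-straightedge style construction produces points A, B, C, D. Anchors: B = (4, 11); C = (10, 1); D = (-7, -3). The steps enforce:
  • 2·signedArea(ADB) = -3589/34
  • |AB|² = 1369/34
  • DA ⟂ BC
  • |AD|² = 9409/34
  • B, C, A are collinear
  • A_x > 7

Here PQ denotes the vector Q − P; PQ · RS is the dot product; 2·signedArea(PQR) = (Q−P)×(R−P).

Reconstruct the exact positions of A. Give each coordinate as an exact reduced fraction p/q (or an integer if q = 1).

1. A_x = 247/34  [B, C, A are collinear ∩ DA ⟂ BC]
2. A_y = 189/34  [B, C, A are collinear ∩ DA ⟂ BC]
   → A = (247/34, 189/34)

A = (247/34, 189/34)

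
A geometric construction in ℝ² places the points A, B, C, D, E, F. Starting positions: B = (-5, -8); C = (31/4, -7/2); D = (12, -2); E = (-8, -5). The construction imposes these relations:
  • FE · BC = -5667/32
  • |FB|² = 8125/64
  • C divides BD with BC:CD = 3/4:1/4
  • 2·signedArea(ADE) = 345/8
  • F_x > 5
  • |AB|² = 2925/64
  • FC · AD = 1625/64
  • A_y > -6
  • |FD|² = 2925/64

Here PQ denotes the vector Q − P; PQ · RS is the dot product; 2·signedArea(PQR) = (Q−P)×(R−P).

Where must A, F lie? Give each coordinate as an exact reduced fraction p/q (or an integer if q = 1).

A = (11/8, -23/4)
F = (45/8, -17/4)

1. A_x = 11/8  [line 3·x + -20·y + -953/8 = 0 ∩ |AB|² = 2925/64]
2. A_y = -23/4  [line 3·x + -20·y + -953/8 = 0 ∩ |AB|² = 2925/64]
   → A = (11/8, -23/4)
3. F_x = 45/8  [line -85/8·x + -15/4·y + 2805/64 = 0 ∩ |FD|² = 2925/64]
4. F_y = -17/4  [line -85/8·x + -15/4·y + 2805/64 = 0 ∩ |FD|² = 2925/64]
   → F = (45/8, -17/4)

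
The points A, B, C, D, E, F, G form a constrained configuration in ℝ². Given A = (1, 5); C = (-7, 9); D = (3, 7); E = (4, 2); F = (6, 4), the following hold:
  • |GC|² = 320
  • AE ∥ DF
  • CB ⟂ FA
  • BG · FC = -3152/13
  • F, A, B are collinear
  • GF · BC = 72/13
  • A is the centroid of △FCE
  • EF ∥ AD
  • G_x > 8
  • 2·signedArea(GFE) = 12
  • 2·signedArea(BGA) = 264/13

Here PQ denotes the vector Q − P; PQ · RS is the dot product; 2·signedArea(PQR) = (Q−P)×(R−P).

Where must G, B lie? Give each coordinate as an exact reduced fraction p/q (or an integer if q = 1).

1. G_x = 9  [line 2·x + -2·y + -16 = 0 ∩ |GC|² = 320]
2. G_y = 1  [line 2·x + -2·y + -16 = 0 ∩ |GC|² = 320]
   → G = (9, 1)
3. B_x = -97/13  [F, A, B are collinear ∩ CB ⟂ FA]
4. B_y = 87/13  [F, A, B are collinear ∩ CB ⟂ FA]
   → B = (-97/13, 87/13)

B = (-97/13, 87/13)
G = (9, 1)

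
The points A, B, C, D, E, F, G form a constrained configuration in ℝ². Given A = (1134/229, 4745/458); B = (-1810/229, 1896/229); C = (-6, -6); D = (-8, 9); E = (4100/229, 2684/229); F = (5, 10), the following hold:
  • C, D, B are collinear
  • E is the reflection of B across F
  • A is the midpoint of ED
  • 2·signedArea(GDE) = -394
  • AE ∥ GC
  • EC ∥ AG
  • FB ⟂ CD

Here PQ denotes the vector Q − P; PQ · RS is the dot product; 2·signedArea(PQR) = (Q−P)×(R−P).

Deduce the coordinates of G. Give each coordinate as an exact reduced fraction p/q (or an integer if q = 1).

1. G_x = -4340/229  [AE ∥ GC ∩ EC ∥ AG]
2. G_y = -3371/458  [AE ∥ GC ∩ EC ∥ AG]
   → G = (-4340/229, -3371/458)

G = (-4340/229, -3371/458)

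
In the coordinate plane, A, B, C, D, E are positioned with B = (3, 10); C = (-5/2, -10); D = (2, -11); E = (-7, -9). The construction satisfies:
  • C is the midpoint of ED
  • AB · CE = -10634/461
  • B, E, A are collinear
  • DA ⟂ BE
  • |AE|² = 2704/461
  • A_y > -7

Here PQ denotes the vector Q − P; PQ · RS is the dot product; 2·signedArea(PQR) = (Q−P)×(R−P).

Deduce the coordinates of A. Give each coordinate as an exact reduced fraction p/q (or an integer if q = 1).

1. A_x = -2707/461  [B, E, A are collinear ∩ DA ⟂ BE]
2. A_y = -3161/461  [B, E, A are collinear ∩ DA ⟂ BE]
   → A = (-2707/461, -3161/461)

A = (-2707/461, -3161/461)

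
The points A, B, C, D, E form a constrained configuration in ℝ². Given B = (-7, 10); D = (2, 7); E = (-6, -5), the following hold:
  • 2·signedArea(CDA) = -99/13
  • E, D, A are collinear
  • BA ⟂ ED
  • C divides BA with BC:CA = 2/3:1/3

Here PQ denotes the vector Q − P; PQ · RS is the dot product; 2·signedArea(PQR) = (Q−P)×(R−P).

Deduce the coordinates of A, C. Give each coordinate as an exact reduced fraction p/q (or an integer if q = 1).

1. A_x = 8/13  [E, D, A are collinear ∩ BA ⟂ ED]
2. A_y = 64/13  [E, D, A are collinear ∩ BA ⟂ ED]
   → A = (8/13, 64/13)
3. C_x = -25/13  [C divides BA with BC:CA = 2/3:1/3]
4. C_y = 86/13  [C divides BA with BC:CA = 2/3:1/3]
   → C = (-25/13, 86/13)

A = (8/13, 64/13)
C = (-25/13, 86/13)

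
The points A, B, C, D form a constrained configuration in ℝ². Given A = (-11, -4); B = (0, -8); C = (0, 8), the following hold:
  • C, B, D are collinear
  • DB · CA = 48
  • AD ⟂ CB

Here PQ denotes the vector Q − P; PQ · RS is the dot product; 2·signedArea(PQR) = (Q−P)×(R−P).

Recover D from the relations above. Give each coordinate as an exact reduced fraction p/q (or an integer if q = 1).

D = (0, -4)

1. D_x = 0  [C, B, D are collinear ∩ AD ⟂ CB]
2. D_y = -4  [C, B, D are collinear ∩ AD ⟂ CB]
   → D = (0, -4)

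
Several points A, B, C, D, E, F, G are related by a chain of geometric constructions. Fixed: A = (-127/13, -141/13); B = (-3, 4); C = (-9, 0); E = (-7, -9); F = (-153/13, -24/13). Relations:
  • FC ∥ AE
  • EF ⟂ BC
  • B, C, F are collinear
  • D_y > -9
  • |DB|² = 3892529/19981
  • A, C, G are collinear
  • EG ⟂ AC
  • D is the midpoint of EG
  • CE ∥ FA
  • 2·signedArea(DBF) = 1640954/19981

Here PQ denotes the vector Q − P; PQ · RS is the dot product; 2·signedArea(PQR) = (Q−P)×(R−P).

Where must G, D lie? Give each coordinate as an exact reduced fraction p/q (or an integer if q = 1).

1. G_x = -192319/19981  [A, C, G are collinear ∩ EG ⟂ AC]
2. G_y = -176109/19981  [A, C, G are collinear ∩ EG ⟂ AC]
   → G = (-192319/19981, -176109/19981)
3. D_x = -166093/19981  [D is the midpoint of EG]
4. D_y = -177969/19981  [D is the midpoint of EG]
   → D = (-166093/19981, -177969/19981)

D = (-166093/19981, -177969/19981)
G = (-192319/19981, -176109/19981)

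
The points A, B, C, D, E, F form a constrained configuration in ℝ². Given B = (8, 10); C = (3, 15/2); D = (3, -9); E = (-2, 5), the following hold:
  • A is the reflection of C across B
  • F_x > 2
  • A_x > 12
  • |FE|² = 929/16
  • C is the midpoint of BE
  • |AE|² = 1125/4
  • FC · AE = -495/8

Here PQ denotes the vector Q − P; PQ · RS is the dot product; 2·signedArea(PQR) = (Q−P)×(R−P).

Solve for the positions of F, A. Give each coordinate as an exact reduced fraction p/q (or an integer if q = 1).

1. A_x = 13  [A is the reflection of C across B]
2. A_y = 25/2  [A is the reflection of C across B]
   → A = (13, 25/2)
3. F_x = 3  [line 15·x + 15/2·y + -315/8 = 0 ∩ |FE|² = 929/16]
4. F_y = -3/4  [line 15·x + 15/2·y + -315/8 = 0 ∩ |FE|² = 929/16]
   → F = (3, -3/4)

A = (13, 25/2)
F = (3, -3/4)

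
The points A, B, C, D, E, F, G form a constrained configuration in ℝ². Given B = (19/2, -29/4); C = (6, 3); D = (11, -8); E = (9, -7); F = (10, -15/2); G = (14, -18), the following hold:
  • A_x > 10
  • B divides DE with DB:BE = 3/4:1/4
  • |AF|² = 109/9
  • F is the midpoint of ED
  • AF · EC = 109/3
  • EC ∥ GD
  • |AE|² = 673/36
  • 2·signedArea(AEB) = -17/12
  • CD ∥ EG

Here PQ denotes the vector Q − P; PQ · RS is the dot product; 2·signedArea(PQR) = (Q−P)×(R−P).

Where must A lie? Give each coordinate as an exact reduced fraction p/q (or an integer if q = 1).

1. A_x = 11  [2·signedArea(AEB) = -17/12 ∩ AF · EC = 109/3]
2. A_y = -65/6  [2·signedArea(AEB) = -17/12 ∩ AF · EC = 109/3]
   → A = (11, -65/6)

A = (11, -65/6)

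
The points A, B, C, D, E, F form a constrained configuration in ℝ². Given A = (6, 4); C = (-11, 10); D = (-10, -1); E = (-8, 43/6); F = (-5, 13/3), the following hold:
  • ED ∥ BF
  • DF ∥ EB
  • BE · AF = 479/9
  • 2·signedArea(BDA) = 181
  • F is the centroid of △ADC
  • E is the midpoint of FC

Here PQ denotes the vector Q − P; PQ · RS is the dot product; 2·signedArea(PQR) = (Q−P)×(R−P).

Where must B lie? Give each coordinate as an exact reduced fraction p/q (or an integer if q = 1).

B = (-3, 25/2)

1. B_x = -3  [ED ∥ BF ∩ DF ∥ EB]
2. B_y = 25/2  [ED ∥ BF ∩ DF ∥ EB]
   → B = (-3, 25/2)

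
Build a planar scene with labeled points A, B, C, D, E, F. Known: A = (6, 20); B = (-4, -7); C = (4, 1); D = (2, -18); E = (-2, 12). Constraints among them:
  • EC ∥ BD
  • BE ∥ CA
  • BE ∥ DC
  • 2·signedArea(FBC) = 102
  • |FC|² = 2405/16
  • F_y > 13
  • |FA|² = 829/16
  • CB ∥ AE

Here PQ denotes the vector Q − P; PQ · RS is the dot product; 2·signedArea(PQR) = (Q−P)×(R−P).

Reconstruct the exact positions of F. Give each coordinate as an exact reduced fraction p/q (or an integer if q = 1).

1. F_x = 7/2  [line -8·x + 8·y + -78 = 0 ∩ |FC|² = 2405/16]
2. F_y = 53/4  [line -8·x + 8·y + -78 = 0 ∩ |FC|² = 2405/16]
   → F = (7/2, 53/4)

F = (7/2, 53/4)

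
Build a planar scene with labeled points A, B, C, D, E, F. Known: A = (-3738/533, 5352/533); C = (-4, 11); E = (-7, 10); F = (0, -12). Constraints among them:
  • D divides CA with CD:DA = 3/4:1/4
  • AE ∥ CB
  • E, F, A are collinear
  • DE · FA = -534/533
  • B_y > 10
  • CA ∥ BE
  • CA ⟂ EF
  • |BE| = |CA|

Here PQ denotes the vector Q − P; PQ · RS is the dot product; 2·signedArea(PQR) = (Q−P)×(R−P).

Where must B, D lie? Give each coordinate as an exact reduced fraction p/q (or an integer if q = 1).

1. B_x = -2125/533  [CA ∥ BE ∩ AE ∥ CB]
2. B_y = 5841/533  [CA ∥ BE ∩ AE ∥ CB]
   → B = (-2125/533, 5841/533)
3. D_x = -6673/1066  [D divides CA with CD:DA = 3/4:1/4]
4. D_y = 21919/2132  [D divides CA with CD:DA = 3/4:1/4]
   → D = (-6673/1066, 21919/2132)

B = (-2125/533, 5841/533)
D = (-6673/1066, 21919/2132)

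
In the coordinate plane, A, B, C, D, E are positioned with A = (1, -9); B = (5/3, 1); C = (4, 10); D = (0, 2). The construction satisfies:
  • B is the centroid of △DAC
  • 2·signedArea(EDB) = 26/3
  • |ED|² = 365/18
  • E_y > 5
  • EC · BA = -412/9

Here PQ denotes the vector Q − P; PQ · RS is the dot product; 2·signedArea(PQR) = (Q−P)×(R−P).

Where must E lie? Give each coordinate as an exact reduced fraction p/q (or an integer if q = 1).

1. E_x = 17/6  [EC · BA = -412/9 ∩ 2·signedArea(EDB) = 26/3]
2. E_y = 11/2  [EC · BA = -412/9 ∩ 2·signedArea(EDB) = 26/3]
   → E = (17/6, 11/2)

E = (17/6, 11/2)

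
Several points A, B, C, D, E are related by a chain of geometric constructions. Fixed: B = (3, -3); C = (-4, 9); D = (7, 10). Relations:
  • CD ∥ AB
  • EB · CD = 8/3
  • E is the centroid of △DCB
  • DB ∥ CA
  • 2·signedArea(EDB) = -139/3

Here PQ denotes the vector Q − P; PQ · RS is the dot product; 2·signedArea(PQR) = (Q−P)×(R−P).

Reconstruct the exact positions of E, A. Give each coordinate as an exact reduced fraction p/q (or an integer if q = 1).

1. E_x = 2  [E is the centroid of △DCB]
2. E_y = 16/3  [E is the centroid of △DCB]
   → E = (2, 16/3)
3. A_x = -8  [CD ∥ AB ∩ DB ∥ CA]
4. A_y = -4  [CD ∥ AB ∩ DB ∥ CA]
   → A = (-8, -4)

A = (-8, -4)
E = (2, 16/3)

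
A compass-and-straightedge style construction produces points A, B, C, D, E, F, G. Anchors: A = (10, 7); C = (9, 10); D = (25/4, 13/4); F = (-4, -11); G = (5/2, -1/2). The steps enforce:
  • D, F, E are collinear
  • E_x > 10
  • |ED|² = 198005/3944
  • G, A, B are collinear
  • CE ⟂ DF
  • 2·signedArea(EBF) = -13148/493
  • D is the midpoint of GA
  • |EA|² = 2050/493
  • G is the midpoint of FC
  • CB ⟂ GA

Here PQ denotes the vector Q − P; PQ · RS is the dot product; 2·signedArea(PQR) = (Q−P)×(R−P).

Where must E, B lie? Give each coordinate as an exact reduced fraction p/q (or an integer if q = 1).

B = (11, 8)
E = (5121/493, 4438/493)

1. E_x = 5121/493  [D, F, E are collinear ∩ CE ⟂ DF]
2. E_y = 4438/493  [D, F, E are collinear ∩ CE ⟂ DF]
   → E = (5121/493, 4438/493)
3. B_x = 11  [G, A, B are collinear ∩ CB ⟂ GA]
4. B_y = 8  [G, A, B are collinear ∩ CB ⟂ GA]
   → B = (11, 8)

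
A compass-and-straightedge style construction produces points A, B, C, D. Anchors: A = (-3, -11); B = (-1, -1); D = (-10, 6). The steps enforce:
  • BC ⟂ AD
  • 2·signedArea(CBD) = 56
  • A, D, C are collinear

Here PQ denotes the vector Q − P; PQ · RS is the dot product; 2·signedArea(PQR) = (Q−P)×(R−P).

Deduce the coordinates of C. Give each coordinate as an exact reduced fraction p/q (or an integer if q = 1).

1. C_x = -81/13  [A, D, C are collinear ∩ BC ⟂ AD]
2. C_y = -41/13  [A, D, C are collinear ∩ BC ⟂ AD]
   → C = (-81/13, -41/13)

C = (-81/13, -41/13)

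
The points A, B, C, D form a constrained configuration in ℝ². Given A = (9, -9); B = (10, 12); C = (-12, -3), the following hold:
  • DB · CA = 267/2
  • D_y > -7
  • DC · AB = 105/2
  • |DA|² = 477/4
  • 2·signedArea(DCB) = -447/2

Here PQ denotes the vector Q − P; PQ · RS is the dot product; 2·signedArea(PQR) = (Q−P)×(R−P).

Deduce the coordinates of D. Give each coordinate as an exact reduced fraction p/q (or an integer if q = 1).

D = (-3/2, -6)

1. D_x = -3/2  [2·signedArea(DCB) = -447/2 ∩ DB · CA = 267/2]
2. D_y = -6  [2·signedArea(DCB) = -447/2 ∩ DB · CA = 267/2]
   → D = (-3/2, -6)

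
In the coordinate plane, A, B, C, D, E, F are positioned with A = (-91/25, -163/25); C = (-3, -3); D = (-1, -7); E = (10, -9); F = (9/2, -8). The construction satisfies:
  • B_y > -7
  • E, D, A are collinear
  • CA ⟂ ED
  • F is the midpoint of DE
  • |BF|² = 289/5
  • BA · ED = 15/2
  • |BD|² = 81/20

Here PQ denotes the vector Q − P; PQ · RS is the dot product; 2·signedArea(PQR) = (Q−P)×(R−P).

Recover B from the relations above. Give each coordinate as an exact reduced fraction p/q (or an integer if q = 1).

1. B_x = -149/50  [line 11·x + -2·y + 39/2 = 0 ∩ |BD|² = 81/20]
2. B_y = -166/25  [line 11·x + -2·y + 39/2 = 0 ∩ |BD|² = 81/20]
   → B = (-149/50, -166/25)

B = (-149/50, -166/25)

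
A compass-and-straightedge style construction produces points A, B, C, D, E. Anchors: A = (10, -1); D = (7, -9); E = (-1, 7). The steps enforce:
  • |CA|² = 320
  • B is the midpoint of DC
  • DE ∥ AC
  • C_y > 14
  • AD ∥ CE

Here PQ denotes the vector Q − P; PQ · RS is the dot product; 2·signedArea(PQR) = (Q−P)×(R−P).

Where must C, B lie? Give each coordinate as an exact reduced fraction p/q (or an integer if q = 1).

1. C_x = 2  [AD ∥ CE ∩ DE ∥ AC]
2. C_y = 15  [AD ∥ CE ∩ DE ∥ AC]
   → C = (2, 15)
3. B_x = 9/2  [B is the midpoint of DC]
4. B_y = 3  [B is the midpoint of DC]
   → B = (9/2, 3)

B = (9/2, 3)
C = (2, 15)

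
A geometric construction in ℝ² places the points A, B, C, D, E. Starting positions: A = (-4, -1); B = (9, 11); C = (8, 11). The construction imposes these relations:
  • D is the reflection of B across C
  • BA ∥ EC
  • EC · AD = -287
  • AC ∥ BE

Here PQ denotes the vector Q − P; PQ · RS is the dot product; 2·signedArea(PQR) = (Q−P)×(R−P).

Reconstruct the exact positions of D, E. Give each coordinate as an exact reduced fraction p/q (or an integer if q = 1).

D = (7, 11)
E = (21, 23)

1. D_x = 7  [D is the reflection of B across C]
2. D_y = 11  [D is the reflection of B across C]
   → D = (7, 11)
3. E_x = 21  [BA ∥ EC ∩ AC ∥ BE]
4. E_y = 23  [BA ∥ EC ∩ AC ∥ BE]
   → E = (21, 23)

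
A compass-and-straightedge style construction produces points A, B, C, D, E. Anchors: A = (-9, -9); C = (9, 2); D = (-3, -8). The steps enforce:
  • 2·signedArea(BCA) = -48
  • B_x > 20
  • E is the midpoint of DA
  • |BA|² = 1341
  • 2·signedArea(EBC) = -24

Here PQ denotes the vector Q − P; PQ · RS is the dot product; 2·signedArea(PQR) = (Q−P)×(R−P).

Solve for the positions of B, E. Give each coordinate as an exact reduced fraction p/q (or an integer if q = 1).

B = (21, 12)
E = (-6, -17/2)

1. B_x = 21  [line 11·x + -18·y + -15 = 0 ∩ |BA|² = 1341]
2. B_y = 12  [line 11·x + -18·y + -15 = 0 ∩ |BA|² = 1341]
   → B = (21, 12)
3. E_x = -6  [E is the midpoint of DA]
4. E_y = -17/2  [E is the midpoint of DA]
   → E = (-6, -17/2)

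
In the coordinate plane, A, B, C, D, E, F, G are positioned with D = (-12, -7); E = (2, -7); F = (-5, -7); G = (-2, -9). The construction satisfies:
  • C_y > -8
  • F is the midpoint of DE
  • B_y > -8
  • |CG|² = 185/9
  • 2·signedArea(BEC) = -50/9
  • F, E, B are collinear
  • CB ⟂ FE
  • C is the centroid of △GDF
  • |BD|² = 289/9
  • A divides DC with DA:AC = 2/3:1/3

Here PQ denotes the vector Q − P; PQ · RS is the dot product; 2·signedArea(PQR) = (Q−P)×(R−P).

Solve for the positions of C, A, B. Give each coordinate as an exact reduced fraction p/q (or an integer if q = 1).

A = (-74/9, -67/9)
B = (-19/3, -7)
C = (-19/3, -23/3)

1. C_x = -19/3  [C is the centroid of △GDF]
2. C_y = -23/3  [C is the centroid of △GDF]
   → C = (-19/3, -23/3)
3. A_x = -74/9  [A divides DC with DA:AC = 2/3:1/3]
4. A_y = -67/9  [A divides DC with DA:AC = 2/3:1/3]
   → A = (-74/9, -67/9)
5. B_x = -19/3  [F, E, B are collinear ∩ CB ⟂ FE]
6. B_y = -7  [F, E, B are collinear ∩ CB ⟂ FE]
   → B = (-19/3, -7)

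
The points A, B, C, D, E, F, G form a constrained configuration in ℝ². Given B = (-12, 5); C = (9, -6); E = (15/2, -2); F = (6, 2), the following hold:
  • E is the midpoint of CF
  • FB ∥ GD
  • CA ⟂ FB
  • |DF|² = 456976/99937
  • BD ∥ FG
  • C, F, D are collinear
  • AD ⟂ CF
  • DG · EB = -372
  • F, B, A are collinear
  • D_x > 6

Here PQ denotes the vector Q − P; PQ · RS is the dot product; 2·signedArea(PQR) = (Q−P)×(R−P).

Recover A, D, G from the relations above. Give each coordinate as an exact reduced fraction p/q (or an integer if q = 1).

1. A_x = 378/37  [F, B, A are collinear ∩ CA ⟂ FB]
2. A_y = 48/37  [F, B, A are collinear ∩ CA ⟂ FB]
   → A = (378/37, 48/37)
3. D_x = 18234/2701  [C, F, D are collinear ∩ AD ⟂ CF]
4. D_y = -6/2701  [C, F, D are collinear ∩ AD ⟂ CF]
   → D = (18234/2701, -6/2701)
5. G_x = 66852/2701  [FB ∥ GD ∩ BD ∥ FG]
6. G_y = -8109/2701  [FB ∥ GD ∩ BD ∥ FG]
   → G = (66852/2701, -8109/2701)

A = (378/37, 48/37)
D = (18234/2701, -6/2701)
G = (66852/2701, -8109/2701)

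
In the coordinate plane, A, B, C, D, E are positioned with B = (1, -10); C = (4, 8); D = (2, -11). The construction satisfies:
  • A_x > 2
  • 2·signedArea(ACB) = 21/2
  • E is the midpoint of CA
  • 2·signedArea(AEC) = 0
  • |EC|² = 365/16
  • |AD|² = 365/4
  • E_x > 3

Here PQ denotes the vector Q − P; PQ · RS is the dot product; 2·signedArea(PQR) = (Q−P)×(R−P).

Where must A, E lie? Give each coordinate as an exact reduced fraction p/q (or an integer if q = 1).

A = (3, -3/2)
E = (7/2, 13/4)

1. A_x = 3  [line 18·x + -3·y + -117/2 = 0 ∩ |AD|² = 365/4]
2. A_y = -3/2  [line 18·x + -3·y + -117/2 = 0 ∩ |AD|² = 365/4]
   → A = (3, -3/2)
3. E_x = 7/2  [2·signedArea(AEC) = 0 ∩ E is the midpoint of CA]
4. E_y = 13/4  [2·signedArea(AEC) = 0 ∩ E is the midpoint of CA]
   → E = (7/2, 13/4)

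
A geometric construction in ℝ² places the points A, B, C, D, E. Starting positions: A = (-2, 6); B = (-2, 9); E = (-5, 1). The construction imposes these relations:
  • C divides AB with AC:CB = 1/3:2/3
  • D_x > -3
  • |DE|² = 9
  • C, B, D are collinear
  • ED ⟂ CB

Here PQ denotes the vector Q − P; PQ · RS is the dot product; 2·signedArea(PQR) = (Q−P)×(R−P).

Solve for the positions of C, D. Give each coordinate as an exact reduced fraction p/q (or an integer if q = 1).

C = (-2, 7)
D = (-2, 1)

1. C_x = -2  [C divides AB with AC:CB = 1/3:2/3]
2. C_y = 7  [C divides AB with AC:CB = 1/3:2/3]
   → C = (-2, 7)
3. D_x = -2  [C, B, D are collinear ∩ ED ⟂ CB]
4. D_y = 1  [C, B, D are collinear ∩ ED ⟂ CB]
   → D = (-2, 1)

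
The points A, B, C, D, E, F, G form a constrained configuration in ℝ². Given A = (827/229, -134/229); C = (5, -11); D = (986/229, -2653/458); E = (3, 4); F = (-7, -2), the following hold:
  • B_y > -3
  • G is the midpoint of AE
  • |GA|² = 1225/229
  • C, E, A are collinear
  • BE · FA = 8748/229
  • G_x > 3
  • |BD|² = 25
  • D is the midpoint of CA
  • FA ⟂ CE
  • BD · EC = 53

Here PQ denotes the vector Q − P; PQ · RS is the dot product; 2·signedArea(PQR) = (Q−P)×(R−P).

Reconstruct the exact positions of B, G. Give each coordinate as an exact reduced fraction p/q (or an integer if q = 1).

1. B_x = 70/229  [BD · EC = 53 ∩ BE · FA = 8748/229]
2. B_y = -1279/458  [BD · EC = 53 ∩ BE · FA = 8748/229]
   → B = (70/229, -1279/458)
3. G_x = 757/229  [G is the midpoint of AE]
4. G_y = 391/229  [G is the midpoint of AE]
   → G = (757/229, 391/229)

B = (70/229, -1279/458)
G = (757/229, 391/229)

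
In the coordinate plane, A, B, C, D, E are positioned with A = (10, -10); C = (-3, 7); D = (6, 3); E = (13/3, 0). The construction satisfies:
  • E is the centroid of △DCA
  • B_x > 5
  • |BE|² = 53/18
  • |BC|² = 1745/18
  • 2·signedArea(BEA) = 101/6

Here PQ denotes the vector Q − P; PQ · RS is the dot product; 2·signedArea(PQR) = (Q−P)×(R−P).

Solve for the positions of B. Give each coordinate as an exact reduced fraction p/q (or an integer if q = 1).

1. B_x = 31/6  [line 10·x + 17/3·y + -361/6 = 0 ∩ |BC|² = 1745/18]
2. B_y = 3/2  [line 10·x + 17/3·y + -361/6 = 0 ∩ |BC|² = 1745/18]
   → B = (31/6, 3/2)

B = (31/6, 3/2)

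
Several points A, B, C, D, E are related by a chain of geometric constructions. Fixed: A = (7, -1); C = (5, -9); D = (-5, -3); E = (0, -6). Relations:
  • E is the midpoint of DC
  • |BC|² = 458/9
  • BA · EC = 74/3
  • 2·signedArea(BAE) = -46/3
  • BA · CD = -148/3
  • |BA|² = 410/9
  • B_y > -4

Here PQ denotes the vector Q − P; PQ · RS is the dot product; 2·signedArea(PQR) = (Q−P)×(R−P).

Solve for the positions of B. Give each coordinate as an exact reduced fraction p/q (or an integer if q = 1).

B = (2/3, -10/3)

1. B_x = 2/3  [BA · EC = 74/3 ∩ 2·signedArea(BAE) = -46/3]
2. B_y = -10/3  [BA · EC = 74/3 ∩ 2·signedArea(BAE) = -46/3]
   → B = (2/3, -10/3)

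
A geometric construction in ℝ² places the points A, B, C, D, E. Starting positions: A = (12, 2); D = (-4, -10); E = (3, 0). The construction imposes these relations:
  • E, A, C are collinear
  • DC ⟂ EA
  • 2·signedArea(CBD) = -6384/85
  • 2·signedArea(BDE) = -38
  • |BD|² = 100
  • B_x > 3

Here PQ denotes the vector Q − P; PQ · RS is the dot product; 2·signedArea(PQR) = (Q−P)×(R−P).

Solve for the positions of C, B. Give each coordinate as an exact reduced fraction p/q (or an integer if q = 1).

1. C_x = -492/85  [E, A, C are collinear ∩ DC ⟂ EA]
2. C_y = -166/85  [E, A, C are collinear ∩ DC ⟂ EA]
   → C = (-492/85, -166/85)
3. B_x = 4  [2·signedArea(BDE) = -38 ∩ 2·signedArea(CBD) = -6384/85]
4. B_y = -4  [2·signedArea(BDE) = -38 ∩ 2·signedArea(CBD) = -6384/85]
   → B = (4, -4)

B = (4, -4)
C = (-492/85, -166/85)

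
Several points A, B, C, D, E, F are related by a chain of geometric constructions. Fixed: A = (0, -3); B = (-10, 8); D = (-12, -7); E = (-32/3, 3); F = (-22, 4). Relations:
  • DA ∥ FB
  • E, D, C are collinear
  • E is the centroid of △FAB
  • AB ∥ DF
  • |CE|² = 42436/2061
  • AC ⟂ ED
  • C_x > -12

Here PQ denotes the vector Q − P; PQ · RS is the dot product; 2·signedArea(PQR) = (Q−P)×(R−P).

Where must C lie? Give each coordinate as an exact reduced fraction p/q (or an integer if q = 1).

C = (-2580/229, -343/229)

1. C_x = -2580/229  [E, D, C are collinear ∩ AC ⟂ ED]
2. C_y = -343/229  [E, D, C are collinear ∩ AC ⟂ ED]
   → C = (-2580/229, -343/229)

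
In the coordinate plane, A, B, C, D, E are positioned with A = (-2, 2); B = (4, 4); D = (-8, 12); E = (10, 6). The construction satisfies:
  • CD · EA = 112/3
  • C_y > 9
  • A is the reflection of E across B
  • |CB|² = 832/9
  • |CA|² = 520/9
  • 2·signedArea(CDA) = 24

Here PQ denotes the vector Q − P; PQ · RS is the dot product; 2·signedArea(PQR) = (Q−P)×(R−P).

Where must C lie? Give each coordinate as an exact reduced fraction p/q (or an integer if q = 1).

1. C_x = -4  [2·signedArea(CDA) = 24 ∩ CD · EA = 112/3]
2. C_y = 28/3  [2·signedArea(CDA) = 24 ∩ CD · EA = 112/3]
   → C = (-4, 28/3)

C = (-4, 28/3)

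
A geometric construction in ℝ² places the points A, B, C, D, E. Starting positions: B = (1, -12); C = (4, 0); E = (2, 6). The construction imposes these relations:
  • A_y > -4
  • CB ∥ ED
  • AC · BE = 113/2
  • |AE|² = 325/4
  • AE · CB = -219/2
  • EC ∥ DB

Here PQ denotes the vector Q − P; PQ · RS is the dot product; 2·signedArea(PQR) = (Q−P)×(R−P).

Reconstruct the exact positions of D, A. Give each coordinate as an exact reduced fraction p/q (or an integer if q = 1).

1. D_x = -1  [EC ∥ DB ∩ CB ∥ ED]
2. D_y = -6  [EC ∥ DB ∩ CB ∥ ED]
   → D = (-1, -6)
3. A_x = 3/2  [AE · CB = -219/2 ∩ AC · BE = 113/2]
4. A_y = -3  [AE · CB = -219/2 ∩ AC · BE = 113/2]
   → A = (3/2, -3)

A = (3/2, -3)
D = (-1, -6)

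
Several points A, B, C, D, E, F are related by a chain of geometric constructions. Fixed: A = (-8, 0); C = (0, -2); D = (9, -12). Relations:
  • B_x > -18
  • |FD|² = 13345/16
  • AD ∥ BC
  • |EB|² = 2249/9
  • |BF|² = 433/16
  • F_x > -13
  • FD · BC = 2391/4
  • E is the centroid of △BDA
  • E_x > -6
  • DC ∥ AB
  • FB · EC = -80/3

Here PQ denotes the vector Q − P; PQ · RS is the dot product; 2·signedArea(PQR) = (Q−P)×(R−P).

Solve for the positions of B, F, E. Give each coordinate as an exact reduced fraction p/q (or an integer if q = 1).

B = (-17, 10)
E = (-16/3, -2/3)
F = (-51/4, 7)

1. B_x = -17  [AD ∥ BC ∩ DC ∥ AB]
2. B_y = 10  [AD ∥ BC ∩ DC ∥ AB]
   → B = (-17, 10)
3. F_x = -51/4  [line -17·x + 12·y + -1203/4 = 0 ∩ |FD|² = 13345/16]
4. F_y = 7  [line -17·x + 12·y + -1203/4 = 0 ∩ |FD|² = 13345/16]
   → F = (-51/4, 7)
5. E_x = -16/3  [FB · EC = -80/3 ∩ E is the centroid of △BDA]
6. E_y = -2/3  [FB · EC = -80/3 ∩ E is the centroid of △BDA]
   → E = (-16/3, -2/3)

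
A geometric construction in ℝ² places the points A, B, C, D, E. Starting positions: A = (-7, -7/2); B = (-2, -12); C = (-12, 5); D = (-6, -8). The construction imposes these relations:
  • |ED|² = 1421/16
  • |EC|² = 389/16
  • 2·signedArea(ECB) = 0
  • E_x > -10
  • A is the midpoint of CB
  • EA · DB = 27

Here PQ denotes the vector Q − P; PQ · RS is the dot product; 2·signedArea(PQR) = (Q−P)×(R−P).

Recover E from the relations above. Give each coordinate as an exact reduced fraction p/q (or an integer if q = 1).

E = (-19/2, 3/4)

1. E_x = -19/2  [2·signedArea(ECB) = 0 ∩ EA · DB = 27]
2. E_y = 3/4  [2·signedArea(ECB) = 0 ∩ EA · DB = 27]
   → E = (-19/2, 3/4)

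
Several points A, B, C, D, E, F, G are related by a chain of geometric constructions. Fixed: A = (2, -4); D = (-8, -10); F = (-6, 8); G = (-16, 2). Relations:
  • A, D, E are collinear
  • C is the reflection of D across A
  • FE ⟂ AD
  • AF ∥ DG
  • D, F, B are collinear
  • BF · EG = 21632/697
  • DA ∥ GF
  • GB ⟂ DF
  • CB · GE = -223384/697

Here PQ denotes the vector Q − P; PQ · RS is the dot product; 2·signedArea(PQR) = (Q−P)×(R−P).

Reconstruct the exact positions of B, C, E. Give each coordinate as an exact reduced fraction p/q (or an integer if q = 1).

1. B_x = -278/41  [D, F, B are collinear ∩ GB ⟂ DF]
2. B_y = 40/41  [D, F, B are collinear ∩ GB ⟂ DF]
   → B = (-278/41, 40/41)
3. C_x = 12  [C is the reflection of D across A]
4. C_y = 2  [C is the reflection of D across A]
   → C = (12, 2)
5. E_x = 24/17  [A, D, E are collinear ∩ FE ⟂ AD]
6. E_y = -74/17  [A, D, E are collinear ∩ FE ⟂ AD]
   → E = (24/17, -74/17)

B = (-278/41, 40/41)
C = (12, 2)
E = (24/17, -74/17)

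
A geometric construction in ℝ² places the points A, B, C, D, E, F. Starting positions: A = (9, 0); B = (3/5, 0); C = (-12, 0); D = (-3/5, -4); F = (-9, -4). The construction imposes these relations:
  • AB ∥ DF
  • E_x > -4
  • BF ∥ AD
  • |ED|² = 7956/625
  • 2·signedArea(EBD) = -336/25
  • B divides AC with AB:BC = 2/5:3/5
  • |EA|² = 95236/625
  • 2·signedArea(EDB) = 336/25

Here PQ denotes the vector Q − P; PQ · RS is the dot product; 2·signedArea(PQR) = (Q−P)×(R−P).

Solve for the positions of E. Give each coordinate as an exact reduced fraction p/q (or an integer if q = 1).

1. E_x = -81/25  [line 4·x + -6/5·y + 276/25 = 0 ∩ |ED|² = 7956/625]
2. E_y = -8/5  [line 4·x + -6/5·y + 276/25 = 0 ∩ |ED|² = 7956/625]
   → E = (-81/25, -8/5)

E = (-81/25, -8/5)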